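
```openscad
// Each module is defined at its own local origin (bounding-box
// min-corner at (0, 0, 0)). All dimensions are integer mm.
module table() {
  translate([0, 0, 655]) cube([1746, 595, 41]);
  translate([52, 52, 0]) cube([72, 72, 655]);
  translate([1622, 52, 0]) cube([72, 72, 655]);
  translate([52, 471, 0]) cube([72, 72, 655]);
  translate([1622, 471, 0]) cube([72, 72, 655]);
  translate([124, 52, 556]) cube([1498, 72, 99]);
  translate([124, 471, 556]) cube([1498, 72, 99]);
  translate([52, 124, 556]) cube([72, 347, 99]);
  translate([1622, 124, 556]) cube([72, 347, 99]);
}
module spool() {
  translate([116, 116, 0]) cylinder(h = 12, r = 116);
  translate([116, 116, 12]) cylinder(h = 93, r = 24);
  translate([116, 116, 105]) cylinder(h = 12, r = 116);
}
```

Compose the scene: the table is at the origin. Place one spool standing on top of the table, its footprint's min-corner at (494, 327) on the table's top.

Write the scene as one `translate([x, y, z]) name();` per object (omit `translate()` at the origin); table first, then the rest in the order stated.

table();
translate([494, 327, 696]) spool();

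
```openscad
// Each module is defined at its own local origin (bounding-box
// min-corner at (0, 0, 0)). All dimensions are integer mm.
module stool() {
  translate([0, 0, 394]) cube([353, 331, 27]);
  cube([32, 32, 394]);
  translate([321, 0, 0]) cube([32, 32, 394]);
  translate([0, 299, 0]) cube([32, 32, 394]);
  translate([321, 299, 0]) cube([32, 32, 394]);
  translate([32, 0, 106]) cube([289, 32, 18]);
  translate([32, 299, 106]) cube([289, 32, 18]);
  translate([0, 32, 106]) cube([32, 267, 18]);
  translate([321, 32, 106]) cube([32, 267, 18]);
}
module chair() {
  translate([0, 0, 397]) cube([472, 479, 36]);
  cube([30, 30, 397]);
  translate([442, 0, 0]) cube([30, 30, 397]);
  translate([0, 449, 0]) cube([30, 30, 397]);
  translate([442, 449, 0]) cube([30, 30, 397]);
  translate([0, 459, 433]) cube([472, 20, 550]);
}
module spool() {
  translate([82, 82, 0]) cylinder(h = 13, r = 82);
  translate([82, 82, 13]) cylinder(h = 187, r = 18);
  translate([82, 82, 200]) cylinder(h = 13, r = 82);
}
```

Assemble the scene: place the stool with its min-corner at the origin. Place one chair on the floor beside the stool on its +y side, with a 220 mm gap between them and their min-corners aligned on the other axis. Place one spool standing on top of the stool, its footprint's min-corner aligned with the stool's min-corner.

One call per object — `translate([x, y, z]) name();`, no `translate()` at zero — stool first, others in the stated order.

stool();
translate([0, 551, 0]) chair();
translate([0, 0, 421]) spool();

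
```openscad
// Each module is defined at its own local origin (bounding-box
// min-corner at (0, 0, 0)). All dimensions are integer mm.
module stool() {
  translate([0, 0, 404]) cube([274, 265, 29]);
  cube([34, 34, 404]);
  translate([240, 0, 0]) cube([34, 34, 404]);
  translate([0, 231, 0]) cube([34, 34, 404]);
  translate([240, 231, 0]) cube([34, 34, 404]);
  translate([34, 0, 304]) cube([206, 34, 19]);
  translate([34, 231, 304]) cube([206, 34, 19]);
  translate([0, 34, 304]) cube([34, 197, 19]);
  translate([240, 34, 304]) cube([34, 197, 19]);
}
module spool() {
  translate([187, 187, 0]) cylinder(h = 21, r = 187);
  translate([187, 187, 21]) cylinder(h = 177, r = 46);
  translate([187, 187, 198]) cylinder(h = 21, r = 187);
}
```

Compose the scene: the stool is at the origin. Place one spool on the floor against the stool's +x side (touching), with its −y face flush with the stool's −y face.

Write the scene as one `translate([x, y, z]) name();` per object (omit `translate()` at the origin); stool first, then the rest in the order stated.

stool();
translate([274, 0, 0]) spool();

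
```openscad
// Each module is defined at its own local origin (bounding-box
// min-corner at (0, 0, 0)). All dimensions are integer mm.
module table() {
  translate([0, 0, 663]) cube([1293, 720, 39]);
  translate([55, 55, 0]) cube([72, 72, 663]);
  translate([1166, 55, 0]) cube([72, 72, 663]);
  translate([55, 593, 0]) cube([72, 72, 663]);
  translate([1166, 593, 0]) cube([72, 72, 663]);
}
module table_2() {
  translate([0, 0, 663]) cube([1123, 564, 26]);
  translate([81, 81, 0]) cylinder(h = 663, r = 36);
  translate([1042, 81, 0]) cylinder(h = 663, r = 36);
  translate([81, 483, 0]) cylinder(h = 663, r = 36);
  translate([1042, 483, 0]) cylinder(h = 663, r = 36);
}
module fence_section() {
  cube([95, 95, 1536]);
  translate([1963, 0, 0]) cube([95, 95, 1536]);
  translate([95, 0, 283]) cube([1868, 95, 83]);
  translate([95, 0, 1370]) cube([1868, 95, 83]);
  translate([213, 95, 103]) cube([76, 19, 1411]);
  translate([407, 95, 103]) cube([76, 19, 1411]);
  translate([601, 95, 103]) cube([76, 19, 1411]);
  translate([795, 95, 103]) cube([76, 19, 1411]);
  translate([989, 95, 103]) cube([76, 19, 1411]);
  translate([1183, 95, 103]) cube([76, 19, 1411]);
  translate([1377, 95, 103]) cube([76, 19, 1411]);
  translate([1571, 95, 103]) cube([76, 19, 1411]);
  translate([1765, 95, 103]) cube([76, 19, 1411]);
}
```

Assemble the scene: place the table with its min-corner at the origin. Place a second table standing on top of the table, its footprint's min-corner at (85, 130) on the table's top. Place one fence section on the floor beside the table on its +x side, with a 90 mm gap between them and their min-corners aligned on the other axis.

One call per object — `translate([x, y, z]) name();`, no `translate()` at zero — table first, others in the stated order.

table();
translate([85, 130, 702]) table_2();
translate([1383, 0, 0]) fence_section();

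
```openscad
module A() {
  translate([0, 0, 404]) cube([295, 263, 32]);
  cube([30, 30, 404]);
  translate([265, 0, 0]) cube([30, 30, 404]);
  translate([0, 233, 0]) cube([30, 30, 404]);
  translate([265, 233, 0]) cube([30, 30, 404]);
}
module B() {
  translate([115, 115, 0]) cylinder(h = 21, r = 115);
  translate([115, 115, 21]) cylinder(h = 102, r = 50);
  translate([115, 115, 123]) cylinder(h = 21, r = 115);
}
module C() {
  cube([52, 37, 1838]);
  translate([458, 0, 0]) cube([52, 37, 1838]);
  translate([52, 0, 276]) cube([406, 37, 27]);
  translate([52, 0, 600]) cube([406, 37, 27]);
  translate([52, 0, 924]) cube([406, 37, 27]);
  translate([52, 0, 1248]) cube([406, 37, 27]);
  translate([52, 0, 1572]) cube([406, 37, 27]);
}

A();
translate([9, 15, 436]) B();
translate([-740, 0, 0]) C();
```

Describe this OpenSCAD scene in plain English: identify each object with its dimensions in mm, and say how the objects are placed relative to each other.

A is a four-legged stool. The seat is 295×263 mm, 32 mm thick, top at z = 436 mm. It stands on four square legs, each 30×30 mm in cross-section, from z = 0 to the seat underside, each flush with a corner of the seat.

B is a spool: two coaxial disc flanges of radius 115 mm and thickness 21 mm, joined by a core cylinder of radius 50 mm and height 102 mm. The lower flange rests on z = 0 and the three cylinders share a vertical axis.

C is a wooden ladder with two side rails of 52×37 mm section and 1838 mm height, set 510 mm apart overall. Between them run 5 rectangular rungs (37 mm deep, 27 mm thick), front faces flush with the rails' −y face. The bottom of the first rung is 276 mm above the floor and each subsequent rung is 324 mm higher than the one below.

The spool is on top of the stool. The ladder is on the floor beside the stool on its −x side.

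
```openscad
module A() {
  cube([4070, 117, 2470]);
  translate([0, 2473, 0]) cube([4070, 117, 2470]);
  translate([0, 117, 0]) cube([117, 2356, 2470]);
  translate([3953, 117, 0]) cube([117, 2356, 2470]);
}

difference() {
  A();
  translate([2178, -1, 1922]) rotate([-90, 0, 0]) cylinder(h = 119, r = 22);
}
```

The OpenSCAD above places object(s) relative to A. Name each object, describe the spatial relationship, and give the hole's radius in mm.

The subtracted cylinder has r = 22 mm.

A is a house frame. The house frame has a circular hole through its front wall. The hole's radius is 22 mm.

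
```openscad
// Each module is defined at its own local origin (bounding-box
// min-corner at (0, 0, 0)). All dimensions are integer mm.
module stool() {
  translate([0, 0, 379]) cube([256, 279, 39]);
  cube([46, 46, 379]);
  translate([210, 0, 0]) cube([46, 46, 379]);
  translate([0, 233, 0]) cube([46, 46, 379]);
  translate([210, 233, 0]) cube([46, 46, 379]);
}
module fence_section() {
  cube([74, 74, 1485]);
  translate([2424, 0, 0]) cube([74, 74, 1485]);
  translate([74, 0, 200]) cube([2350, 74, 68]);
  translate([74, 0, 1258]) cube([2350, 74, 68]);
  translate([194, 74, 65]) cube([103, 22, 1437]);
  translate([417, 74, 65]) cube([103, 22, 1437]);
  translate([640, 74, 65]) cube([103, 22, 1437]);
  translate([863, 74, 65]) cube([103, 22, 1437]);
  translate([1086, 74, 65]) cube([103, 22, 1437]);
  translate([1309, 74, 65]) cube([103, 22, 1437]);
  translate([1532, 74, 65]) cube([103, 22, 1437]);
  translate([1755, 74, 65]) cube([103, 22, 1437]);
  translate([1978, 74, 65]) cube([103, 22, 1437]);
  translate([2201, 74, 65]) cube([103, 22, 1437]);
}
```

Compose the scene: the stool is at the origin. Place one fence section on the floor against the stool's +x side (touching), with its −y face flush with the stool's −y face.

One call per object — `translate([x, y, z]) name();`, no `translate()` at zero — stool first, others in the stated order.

stool();
translate([256, 0, 0]) fence_section();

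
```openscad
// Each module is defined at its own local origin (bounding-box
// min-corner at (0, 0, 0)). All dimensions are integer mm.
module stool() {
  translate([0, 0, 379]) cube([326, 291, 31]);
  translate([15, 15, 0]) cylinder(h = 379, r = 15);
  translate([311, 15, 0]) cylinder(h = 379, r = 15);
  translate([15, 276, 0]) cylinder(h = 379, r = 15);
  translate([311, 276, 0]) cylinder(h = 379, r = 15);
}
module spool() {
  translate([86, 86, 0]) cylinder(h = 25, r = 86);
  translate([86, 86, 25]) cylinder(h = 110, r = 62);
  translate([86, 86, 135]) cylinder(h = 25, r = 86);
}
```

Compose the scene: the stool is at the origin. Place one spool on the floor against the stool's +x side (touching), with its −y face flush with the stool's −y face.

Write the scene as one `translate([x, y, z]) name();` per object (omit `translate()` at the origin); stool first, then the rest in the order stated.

stool();
translate([326, 0, 0]) spool();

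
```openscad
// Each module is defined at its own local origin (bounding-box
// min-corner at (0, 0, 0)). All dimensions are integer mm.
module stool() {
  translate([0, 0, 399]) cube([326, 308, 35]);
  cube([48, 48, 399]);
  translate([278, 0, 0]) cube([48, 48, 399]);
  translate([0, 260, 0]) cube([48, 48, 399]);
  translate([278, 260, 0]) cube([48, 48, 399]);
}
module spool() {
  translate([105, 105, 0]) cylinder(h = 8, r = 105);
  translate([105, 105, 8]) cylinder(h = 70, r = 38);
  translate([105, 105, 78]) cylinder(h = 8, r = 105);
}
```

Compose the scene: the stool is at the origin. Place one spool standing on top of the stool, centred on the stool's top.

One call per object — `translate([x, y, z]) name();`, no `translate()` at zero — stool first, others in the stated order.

stool();
translate([58, 49, 434]) spool();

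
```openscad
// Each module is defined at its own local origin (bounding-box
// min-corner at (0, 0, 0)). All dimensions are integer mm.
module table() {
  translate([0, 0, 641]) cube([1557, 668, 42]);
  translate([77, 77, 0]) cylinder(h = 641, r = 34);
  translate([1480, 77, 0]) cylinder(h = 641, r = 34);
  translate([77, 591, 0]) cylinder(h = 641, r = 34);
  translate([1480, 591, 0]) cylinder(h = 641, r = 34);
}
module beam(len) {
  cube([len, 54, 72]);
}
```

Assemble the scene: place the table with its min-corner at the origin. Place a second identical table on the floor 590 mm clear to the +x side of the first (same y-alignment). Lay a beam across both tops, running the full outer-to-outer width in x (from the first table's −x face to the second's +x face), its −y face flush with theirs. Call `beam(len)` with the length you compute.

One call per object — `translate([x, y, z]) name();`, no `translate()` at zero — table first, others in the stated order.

table();
translate([2147, 0, 0]) table();
translate([0, 0, 683]) beam(3704);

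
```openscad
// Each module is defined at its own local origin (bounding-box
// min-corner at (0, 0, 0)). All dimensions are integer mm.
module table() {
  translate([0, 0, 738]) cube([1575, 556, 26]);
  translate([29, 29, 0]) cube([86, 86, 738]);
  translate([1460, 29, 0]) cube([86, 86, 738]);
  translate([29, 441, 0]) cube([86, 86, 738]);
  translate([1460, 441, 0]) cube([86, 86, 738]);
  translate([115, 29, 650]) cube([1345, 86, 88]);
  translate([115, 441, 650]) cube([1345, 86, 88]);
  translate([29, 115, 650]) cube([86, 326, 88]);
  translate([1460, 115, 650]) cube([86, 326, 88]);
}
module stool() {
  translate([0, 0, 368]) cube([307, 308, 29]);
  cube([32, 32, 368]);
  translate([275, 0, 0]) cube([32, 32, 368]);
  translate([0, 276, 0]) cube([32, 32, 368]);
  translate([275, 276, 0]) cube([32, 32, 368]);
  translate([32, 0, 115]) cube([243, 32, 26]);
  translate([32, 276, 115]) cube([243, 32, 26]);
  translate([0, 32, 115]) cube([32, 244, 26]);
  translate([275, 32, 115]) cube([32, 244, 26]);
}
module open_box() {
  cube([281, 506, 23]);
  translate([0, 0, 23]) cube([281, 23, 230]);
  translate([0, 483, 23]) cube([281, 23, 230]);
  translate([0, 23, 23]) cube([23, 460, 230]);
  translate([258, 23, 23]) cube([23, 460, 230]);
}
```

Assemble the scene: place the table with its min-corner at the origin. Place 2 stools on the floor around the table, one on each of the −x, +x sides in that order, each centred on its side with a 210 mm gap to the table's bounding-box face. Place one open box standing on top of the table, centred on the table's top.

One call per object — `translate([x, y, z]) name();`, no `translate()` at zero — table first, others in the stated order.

table();
translate([-517, 124, 0]) stool();
translate([1785, 124, 0]) stool();
translate([647, 25, 764]) open_box();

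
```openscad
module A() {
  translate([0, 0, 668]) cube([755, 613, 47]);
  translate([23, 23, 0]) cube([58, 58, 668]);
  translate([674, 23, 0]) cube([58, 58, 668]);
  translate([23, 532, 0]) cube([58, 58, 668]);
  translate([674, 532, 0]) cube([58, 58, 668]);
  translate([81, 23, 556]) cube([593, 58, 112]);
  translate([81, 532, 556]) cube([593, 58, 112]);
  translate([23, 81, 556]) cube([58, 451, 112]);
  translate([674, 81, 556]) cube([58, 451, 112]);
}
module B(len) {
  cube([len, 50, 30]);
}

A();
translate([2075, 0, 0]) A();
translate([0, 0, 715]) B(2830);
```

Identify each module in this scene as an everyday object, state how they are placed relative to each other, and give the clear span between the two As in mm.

Second table starts at x = 2075; first ends at x = 755; clear span = 2075 − 755 = 1320 mm.

A is a table. B is a beam. A beam spans the tops of two tables. The clear span between the two tables is 1320 mm.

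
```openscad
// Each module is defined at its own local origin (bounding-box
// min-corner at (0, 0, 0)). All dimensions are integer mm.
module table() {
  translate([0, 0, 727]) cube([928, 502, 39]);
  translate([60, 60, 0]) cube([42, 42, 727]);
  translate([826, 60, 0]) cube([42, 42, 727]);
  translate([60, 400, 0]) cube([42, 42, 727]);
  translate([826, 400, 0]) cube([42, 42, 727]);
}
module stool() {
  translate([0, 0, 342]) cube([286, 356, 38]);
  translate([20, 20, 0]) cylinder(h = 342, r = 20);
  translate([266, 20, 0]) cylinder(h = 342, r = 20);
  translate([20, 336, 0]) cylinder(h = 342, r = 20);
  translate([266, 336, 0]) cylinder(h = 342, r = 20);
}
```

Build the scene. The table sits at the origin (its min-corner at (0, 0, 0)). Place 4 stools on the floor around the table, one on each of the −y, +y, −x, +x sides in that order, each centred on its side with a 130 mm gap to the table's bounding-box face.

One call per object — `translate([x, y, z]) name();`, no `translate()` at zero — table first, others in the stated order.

table();
translate([321, -486, 0]) stool();
translate([321, 632, 0]) stool();
translate([-416, 73, 0]) stool();
translate([1058, 73, 0]) stool();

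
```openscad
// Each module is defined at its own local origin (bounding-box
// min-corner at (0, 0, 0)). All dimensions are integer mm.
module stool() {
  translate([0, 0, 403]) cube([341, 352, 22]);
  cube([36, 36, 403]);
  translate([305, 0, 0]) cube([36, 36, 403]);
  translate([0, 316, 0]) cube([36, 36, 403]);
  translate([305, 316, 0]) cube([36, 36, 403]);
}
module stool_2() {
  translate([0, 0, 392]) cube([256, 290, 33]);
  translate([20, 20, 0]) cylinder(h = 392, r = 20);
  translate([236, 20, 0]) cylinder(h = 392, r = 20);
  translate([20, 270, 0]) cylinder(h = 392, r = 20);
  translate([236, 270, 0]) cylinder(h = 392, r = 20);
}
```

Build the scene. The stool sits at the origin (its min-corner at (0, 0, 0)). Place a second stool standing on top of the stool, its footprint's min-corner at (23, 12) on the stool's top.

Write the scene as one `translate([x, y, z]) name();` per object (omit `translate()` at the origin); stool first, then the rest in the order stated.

stool();
translate([23, 12, 425]) stool_2();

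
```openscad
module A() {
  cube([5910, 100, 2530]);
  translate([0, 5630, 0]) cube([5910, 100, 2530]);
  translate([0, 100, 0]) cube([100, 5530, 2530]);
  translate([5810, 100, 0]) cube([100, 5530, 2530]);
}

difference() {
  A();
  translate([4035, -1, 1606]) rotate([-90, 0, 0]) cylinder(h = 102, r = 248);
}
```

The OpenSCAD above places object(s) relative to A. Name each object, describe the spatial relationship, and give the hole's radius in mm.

A is a house frame. The house frame has a circular hole through its front wall. The hole's radius is 248 mm.

The subtracted cylinder has r = 248 mm.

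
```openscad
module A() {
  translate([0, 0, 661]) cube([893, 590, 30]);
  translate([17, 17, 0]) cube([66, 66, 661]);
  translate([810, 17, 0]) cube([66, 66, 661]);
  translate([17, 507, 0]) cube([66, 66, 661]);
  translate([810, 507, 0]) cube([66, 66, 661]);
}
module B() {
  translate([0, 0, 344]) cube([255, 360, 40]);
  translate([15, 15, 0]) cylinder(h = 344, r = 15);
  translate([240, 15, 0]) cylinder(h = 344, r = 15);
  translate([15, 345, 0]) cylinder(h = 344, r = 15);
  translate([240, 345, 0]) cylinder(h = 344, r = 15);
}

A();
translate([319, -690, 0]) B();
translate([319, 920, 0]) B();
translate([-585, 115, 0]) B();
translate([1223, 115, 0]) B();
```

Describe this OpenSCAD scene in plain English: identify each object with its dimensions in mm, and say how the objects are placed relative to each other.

A is a table with a 893×590 mm rectangular top, 30 mm thick, top surface at z = 691 mm, supported by four 66×66 mm square legs, each inset 17 mm from the nearest pair of top edges, running from the floor.

B is a four-legged stool. The seat is a 255×360×40 mm slab whose top surface is at z = 384 mm; four round legs, each 30 mm in diameter, run from the floor (z = 0) to the underside of the seat, each leg's axis is inset half a diameter from the nearest pair of seat edges (so the leg's bounding box is flush with the corner).

Four stools sit around the table at the −y, +y, −x, +x sides.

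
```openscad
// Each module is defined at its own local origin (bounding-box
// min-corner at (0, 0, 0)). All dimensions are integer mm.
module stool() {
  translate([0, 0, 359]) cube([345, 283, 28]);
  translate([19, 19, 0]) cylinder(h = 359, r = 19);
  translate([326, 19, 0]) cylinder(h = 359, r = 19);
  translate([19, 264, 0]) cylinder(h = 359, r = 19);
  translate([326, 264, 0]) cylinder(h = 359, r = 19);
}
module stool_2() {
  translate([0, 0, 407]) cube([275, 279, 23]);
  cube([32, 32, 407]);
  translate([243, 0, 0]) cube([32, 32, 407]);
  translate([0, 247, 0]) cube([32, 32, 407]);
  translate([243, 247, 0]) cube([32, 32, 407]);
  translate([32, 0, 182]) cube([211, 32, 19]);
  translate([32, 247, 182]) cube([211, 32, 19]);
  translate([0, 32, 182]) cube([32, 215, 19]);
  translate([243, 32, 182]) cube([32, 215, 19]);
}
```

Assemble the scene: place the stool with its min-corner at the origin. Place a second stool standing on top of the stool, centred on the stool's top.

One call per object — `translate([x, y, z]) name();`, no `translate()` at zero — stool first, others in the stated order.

stool();
translate([35, 2, 387]) stool_2();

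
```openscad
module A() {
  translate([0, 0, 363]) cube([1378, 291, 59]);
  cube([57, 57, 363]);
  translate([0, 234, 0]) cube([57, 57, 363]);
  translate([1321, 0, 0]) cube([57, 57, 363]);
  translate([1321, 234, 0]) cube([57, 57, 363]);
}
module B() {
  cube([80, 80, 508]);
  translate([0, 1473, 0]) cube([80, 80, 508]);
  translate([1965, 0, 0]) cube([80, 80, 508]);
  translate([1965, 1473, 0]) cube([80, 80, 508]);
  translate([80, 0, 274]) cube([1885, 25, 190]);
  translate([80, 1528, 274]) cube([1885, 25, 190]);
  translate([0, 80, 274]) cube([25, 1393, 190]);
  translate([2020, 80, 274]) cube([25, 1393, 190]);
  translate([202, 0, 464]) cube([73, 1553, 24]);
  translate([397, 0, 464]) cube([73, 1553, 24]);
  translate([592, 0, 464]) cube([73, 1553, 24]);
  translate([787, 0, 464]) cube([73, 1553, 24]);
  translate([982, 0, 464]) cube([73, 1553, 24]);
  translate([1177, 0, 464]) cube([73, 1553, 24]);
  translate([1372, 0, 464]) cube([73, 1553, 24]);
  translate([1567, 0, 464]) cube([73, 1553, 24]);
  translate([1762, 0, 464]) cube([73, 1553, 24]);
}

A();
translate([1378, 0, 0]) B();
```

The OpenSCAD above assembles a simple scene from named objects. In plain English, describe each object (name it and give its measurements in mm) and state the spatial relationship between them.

A is a long wooden bench with a 1378 mm (x) × 291 mm (y) seat, 59 mm thick, its top surface 422 mm above the floor. Four 57 mm square legs at the seat corners, flush with the edges, run from z = 0 to the seat underside.

B is a bed frame 2045 mm long (x) by 1553 mm wide (y). Four 80×80 mm corner posts, 508 mm tall, at the corners of the footprint. Four rails of 25 mm thickness and 190 mm height run between adjacent posts with their undersides at z = 274 mm, their outer faces flush with the outside of the frame (the two x-running rails run between the posts' inner faces; the two y-running rails run between the posts' inner faces). 9 slats, each 73 mm wide (x) and 24 mm thick, lie across the top of the two x-running rails, running the full 1553 mm width of the frame in y; the slats are evenly spaced along x between the inner faces of the end posts with equal gaps (rounded down to the nearest mm) at the −x end and between each pair — any rounding remainder accumulates at the +x end.

The bed frame is against the bench's +x side, with their −y faces flush.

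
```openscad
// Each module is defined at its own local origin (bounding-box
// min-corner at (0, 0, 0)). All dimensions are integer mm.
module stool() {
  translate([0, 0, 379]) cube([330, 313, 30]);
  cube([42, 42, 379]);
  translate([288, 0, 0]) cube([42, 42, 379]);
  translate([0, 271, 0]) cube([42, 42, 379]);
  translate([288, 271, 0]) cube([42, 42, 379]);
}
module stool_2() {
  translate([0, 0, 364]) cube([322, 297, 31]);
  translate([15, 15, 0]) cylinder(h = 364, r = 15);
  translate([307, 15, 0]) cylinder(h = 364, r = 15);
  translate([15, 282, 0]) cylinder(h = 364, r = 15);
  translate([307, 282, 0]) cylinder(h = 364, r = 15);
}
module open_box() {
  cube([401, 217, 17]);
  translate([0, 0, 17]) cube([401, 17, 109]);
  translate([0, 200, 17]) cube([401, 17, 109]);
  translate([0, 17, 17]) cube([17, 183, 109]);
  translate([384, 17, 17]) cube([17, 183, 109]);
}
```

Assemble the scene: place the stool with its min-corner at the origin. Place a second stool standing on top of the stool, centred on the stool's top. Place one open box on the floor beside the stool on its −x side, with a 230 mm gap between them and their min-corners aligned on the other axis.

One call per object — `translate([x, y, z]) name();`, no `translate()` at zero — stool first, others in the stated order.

stool();
translate([4, 8, 409]) stool_2();
translate([-631, 0, 0]) open_box();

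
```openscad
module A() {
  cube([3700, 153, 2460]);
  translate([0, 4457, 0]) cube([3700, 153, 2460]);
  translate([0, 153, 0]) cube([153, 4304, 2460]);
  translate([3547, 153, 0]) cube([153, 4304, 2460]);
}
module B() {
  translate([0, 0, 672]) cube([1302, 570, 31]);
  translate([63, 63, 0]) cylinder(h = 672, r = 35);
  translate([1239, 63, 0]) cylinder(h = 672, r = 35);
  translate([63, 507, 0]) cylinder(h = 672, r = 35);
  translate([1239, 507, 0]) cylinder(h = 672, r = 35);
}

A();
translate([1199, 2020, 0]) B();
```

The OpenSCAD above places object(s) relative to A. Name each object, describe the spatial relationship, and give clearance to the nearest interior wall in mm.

Clearances: x = 1046, y = 1867; minimum 1046 mm.

A is a house frame. B is a table. The table sits inside the house frame, centred. The clearance to the nearest interior wall is 1046 mm.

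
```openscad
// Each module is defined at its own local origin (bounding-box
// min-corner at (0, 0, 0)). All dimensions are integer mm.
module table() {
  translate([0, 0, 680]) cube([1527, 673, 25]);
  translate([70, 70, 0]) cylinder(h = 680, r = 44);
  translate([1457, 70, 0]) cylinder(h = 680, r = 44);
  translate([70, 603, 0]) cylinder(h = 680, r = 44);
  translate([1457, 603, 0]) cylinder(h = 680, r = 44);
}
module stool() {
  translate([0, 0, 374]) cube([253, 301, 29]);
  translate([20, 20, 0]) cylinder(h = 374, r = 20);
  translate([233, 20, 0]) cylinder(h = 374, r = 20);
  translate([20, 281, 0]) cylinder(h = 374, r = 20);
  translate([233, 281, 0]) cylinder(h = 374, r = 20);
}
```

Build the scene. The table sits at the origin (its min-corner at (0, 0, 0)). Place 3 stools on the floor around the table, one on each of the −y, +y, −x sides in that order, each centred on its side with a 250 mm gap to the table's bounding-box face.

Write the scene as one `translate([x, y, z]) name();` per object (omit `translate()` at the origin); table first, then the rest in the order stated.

table();
translate([637, -551, 0]) stool();
translate([637, 923, 0]) stool();
translate([-503, 186, 0]) stool();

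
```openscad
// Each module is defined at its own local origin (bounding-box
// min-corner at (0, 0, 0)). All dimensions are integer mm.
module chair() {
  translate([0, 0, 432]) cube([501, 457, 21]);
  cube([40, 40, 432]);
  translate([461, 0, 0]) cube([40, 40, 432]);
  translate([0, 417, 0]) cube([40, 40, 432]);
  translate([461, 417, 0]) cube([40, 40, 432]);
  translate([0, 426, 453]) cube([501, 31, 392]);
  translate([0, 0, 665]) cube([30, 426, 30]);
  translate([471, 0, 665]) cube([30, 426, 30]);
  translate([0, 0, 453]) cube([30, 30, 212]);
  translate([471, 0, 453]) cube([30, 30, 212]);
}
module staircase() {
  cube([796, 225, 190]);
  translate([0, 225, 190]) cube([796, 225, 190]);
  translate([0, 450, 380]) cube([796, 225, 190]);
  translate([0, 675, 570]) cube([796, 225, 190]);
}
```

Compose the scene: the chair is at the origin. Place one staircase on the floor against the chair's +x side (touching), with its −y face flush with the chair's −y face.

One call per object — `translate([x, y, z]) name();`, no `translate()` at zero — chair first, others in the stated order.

chair();
translate([501, 0, 0]) staircase();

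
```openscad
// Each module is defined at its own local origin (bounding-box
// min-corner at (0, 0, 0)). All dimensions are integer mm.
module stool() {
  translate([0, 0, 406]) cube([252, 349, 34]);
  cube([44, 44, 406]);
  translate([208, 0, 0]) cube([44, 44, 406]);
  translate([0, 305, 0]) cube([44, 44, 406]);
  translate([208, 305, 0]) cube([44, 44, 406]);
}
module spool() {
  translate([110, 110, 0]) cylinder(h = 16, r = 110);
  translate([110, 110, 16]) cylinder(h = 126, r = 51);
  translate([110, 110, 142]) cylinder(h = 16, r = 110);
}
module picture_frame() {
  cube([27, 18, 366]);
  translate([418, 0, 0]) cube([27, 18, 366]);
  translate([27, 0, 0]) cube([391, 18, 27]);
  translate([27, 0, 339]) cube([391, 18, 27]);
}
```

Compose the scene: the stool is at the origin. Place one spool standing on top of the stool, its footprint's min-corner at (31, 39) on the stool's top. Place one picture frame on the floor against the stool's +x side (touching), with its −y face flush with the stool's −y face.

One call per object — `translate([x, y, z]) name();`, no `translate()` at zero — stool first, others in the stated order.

stool();
translate([31, 39, 440]) spool();
translate([252, 0, 0]) picture_frame();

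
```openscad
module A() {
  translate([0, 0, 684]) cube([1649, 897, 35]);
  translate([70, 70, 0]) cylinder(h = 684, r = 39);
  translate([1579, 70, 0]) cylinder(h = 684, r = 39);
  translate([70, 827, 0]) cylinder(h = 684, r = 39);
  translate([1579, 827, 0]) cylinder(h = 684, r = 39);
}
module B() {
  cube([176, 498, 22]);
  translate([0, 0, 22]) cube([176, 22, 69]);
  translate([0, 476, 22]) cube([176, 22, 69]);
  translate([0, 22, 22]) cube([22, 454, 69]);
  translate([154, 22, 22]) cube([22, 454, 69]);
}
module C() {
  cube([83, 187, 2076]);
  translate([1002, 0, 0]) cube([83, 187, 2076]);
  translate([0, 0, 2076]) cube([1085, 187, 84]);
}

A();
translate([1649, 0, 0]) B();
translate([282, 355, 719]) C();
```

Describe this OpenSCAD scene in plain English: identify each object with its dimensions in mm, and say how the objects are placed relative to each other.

A is a rectangular dining table. The top is 1649×897×35 mm with its upper surface at z = 719 mm. It stands on four round legs of 78 mm diameter, each leg's bounding box inset 31 mm from the nearest pair of top edges, running from the floor to the underside of the top.

B is an open-topped rectangular box: outside dimensions 176×498×91 mm, with a uniform wall and base thickness of 22 mm. The base is a full 176×498 slab on the floor; four walls sit on top of the base. The front and back walls (the −y and +y sides) span the full width; the two side walls fit between them.

C is a door frame. The clear opening is 919 mm wide and 2076 mm high. Two 83 mm wide jambs, 187 mm deep, stand either side of the opening from the floor to the top of the opening. A 84 mm thick head sits across the top of both jambs, spanning the full outside width of the frame.

The open box is against the table's +x side, with their −y faces flush. The door frame is on top of the table, centred.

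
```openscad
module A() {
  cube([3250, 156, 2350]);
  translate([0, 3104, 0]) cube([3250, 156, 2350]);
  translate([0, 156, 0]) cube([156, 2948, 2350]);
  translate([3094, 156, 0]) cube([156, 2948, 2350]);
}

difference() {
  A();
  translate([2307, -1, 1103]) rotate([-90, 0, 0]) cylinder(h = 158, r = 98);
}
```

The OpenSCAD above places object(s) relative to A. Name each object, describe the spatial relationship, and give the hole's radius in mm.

A is a house frame. The house frame has a circular hole through its front wall. The hole's radius is 98 mm.

The subtracted cylinder has r = 98 mm.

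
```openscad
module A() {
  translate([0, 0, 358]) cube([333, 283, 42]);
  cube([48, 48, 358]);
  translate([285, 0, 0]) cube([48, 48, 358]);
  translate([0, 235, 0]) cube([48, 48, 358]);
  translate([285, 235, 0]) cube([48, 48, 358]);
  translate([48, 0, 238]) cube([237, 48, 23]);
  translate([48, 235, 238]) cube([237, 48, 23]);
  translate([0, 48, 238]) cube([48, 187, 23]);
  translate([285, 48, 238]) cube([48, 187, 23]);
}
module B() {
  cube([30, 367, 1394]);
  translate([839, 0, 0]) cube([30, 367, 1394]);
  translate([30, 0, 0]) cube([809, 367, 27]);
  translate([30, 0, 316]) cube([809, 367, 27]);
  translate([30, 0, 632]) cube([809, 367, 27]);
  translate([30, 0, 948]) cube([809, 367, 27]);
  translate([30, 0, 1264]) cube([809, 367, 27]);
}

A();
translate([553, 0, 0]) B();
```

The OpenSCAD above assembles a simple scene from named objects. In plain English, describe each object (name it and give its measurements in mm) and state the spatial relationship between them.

A is a simple wooden stool: a rectangular seat 333 mm (x) by 283 mm (y), 42 mm thick, top face at z = 400 mm, on four square legs, each 48×48 mm in cross-section. The legs rest on z = 0, each flush with a corner of the seat. Four stretchers, 48 mm wide and 23 mm tall, connect adjacent legs with their undersides at z = 238 mm, each running between the inner faces of the legs it joins and aligned with the legs' outer faces on the other axis.

B is a bookshelf 869 mm wide overall, 367 mm deep and 1394 mm tall. The two sides are 30 mm thick vertical panels. 5 horizontal shelves of 27 mm thickness span between the inner faces of the sides; the lowest shelf sits on the floor and shelves are stacked with a clear vertical gap of 289 mm between each pair.

The bookshelf is on the floor beside the stool on its +x side.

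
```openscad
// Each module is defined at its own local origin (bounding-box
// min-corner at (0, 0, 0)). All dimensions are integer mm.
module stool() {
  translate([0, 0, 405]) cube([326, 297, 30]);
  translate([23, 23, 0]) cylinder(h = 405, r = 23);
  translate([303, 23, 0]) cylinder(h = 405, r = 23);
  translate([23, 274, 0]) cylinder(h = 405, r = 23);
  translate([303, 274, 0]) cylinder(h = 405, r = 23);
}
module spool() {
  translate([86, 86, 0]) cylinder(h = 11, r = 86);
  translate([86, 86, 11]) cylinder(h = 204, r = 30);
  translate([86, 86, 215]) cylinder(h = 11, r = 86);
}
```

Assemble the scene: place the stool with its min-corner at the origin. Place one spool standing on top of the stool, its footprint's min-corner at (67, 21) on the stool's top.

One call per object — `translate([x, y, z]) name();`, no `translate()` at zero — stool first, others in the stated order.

stool();
translate([67, 21, 435]) spool();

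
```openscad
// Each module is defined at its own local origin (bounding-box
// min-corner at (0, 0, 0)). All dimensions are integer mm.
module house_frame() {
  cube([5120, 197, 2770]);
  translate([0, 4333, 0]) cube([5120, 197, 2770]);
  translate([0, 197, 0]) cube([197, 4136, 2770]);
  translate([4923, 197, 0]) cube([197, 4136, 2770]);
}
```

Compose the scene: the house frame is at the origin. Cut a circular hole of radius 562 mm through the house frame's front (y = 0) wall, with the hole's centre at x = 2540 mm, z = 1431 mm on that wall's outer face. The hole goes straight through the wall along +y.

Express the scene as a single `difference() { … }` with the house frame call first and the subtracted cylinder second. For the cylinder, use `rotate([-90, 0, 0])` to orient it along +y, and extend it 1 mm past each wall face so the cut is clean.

difference() {
  house_frame();
  translate([2540, -1, 1431]) rotate([-90, 0, 0]) cylinder(h = 199, r = 562);
}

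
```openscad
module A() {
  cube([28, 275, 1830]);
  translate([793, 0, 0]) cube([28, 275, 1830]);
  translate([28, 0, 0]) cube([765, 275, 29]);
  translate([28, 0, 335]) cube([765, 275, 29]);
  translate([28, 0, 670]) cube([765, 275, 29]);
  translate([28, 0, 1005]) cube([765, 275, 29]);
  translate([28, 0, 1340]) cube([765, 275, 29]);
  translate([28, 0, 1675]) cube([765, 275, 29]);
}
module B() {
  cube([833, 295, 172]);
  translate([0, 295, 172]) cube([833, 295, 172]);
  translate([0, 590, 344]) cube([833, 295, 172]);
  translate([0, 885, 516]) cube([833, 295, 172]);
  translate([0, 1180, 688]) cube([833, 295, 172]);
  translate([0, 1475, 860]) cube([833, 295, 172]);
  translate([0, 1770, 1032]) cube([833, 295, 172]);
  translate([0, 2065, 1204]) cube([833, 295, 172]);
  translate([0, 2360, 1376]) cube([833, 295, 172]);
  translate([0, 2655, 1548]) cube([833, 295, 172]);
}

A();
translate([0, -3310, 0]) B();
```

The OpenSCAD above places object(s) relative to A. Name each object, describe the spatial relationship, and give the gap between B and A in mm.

A is a bookshelf. B is a staircase. The staircase is on the floor beside the bookshelf on its −y side. The gap between the staircase and the bookshelf is 360 mm.

The staircase's nearest face is 360 mm from the bookshelf's −y face.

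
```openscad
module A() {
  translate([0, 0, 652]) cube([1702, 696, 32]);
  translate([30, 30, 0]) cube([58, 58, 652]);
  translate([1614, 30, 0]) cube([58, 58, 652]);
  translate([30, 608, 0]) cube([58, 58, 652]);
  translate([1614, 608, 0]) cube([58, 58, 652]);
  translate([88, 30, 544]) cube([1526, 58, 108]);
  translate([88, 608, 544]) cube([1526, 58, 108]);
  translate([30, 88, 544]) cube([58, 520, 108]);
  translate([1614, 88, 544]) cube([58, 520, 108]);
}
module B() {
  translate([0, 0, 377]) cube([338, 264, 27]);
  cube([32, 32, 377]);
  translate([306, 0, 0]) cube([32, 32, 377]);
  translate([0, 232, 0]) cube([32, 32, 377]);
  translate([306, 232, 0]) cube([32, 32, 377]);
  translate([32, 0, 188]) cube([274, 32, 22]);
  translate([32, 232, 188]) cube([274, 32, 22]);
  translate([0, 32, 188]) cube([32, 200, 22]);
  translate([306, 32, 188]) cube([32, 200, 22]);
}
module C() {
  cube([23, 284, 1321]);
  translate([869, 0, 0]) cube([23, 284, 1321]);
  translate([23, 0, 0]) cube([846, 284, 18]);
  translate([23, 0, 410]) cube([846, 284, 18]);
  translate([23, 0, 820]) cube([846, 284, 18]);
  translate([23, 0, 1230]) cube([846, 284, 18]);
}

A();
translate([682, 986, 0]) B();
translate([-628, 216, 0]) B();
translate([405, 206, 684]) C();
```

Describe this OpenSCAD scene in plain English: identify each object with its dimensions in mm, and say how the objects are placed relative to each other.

A is a table with a 1702×696 mm rectangular top, 32 mm thick, top surface at z = 684 mm, supported by four 58×58 mm square legs, each inset 30 mm from the nearest pair of top edges, running from the floor. Four apron rails, 58 mm thick and 108 mm tall, run between adjacent legs with their top edges flush with the underside of the top and their outer faces flush with the legs' outer faces.

B is a four-legged stool. The seat is a 338×264×27 mm slab whose top surface is at z = 404 mm; four square legs, each 32×32 mm in cross-section, run from the floor (z = 0) to the underside of the seat, each flush with a corner of the seat. Four stretchers, 32 mm wide and 22 mm tall, connect adjacent legs with their undersides at z = 188 mm, each running between the inner faces of the legs it joins and aligned with the legs' outer faces on the other axis.

C is an open bookshelf. Two side panels, each 23 mm thick, 284 mm deep and 1321 mm tall, stand 892 mm apart (outside-to-outside). Between them sit 4 shelves, each 18 mm thick and 284 mm deep, spanning the full gap between the sides. The bottom shelf rests on the floor (its underside at z = 0) and the clear gap between one shelf's top and the next shelf's underside is 392 mm.

Two stools sit around the table at the +y, −x sides. The bookshelf is on top of the table, centred.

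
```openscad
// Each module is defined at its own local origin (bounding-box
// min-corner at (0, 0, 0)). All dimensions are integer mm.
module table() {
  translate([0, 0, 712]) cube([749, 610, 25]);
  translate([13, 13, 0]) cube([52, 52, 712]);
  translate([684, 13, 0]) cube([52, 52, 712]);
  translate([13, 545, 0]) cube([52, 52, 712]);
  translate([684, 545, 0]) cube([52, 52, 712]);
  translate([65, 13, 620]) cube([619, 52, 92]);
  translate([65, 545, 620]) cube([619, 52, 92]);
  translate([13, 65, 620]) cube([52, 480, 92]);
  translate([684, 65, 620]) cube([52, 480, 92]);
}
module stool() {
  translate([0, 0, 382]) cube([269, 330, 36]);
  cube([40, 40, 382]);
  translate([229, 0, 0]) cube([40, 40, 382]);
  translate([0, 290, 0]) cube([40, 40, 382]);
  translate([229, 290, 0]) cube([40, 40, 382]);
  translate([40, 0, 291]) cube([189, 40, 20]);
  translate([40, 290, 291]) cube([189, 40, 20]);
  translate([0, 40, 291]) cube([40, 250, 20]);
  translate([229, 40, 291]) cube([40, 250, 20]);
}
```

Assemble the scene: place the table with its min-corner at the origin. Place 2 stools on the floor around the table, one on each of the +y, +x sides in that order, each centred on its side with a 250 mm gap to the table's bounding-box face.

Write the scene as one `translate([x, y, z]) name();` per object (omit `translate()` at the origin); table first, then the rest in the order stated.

table();
translate([240, 860, 0]) stool();
translate([999, 140, 0]) stool();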